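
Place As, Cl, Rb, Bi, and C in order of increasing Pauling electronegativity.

Rb, Bi, As, C, Cl

Atoms toward the upper right of the periodic table pull bonding electrons most strongly.
These span different periods and groups, so the two trends combine.
Bi > Rb: period and group pull opposite ways; the across-period shift dominates (2.02 vs 0.82).
As > Bi: As sits above Bi in group 15, so the down-group effect alone puts As higher.
C > As: period and group pull opposite ways; the down-group shift dominates (2.55 vs 2.18).
Cl > C: the two effects oppose for this pair; the across-period effect wins (3.16 vs 2.55).
Approximate values (Pauling): C 2.55, Cl 3.16, As 2.18, Rb 0.82, Bi 2.02.
So from lowest to highest: Rb < Bi < As < C < Cl.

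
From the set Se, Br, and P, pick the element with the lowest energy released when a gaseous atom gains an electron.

P

P is in period 3, group 15; Se is in period 4, group 16; Br is in period 4, group 17.
Electron affinity generally becomes more exothermic across a period toward the halogens and less exothermic down a group.
Neither a single period nor a single group — weigh both effects.
Se > P: period and group pull opposite ways; the across-period shift dominates (195 vs 72 kJ/mol).
Br > Se: Br lies to the right of Se in period 4, so the across-period effect alone puts Br higher.
Tabulated electron affinity (kJ/mol): P 72, Se 195, Br 325.
The lowest energy released when a gaseous atom gains an electron among these belongs to P.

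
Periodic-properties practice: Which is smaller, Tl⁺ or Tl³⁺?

Tl³⁺

Both ions have Z = 81 protons, but Tl³⁺ has lost more electrons, so its remaining electrons feel a larger effective nuclear charge per electron and are pulled in more tightly.
Higher positive charge → smaller ion, so Tl⁺ > Tl³⁺.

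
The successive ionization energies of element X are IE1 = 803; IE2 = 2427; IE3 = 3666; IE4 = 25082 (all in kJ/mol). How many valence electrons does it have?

3

Look for the largest jump between consecutive ionization energies: IE4/IE3 ≈ 6.8, far larger than any earlier ratio.
That jump marks the point where a core electron is being removed. So the atom has 3 valence electrons.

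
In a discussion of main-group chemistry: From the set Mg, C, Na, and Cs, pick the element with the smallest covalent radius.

C

C is in period 2, group 14; Na is in period 3, group 1; Mg is in period 3, group 2; Cs is in period 6, group 1.
Moving right in a period, electrons are added to the same shell under a stronger nuclear pull, so atoms get smaller; moving down, a new shell is opened and atoms get larger.
Here both period and group differ, so the two effects have to be weighed against each other.
Mg > C: both effects reinforce here, so Mg is clearly the larger of the two.
Na > Mg: both are in period 3; the period trend gives Na the larger value.
Cs > Na: they share group 1; the group trend gives Cs the larger value.
Tabulated atomic radius (pm): C 75, Na 155, Mg 139, Cs 232.
The smallest covalent radius among these belongs to C.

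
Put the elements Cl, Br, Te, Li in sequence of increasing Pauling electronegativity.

Li is in period 2, group 1; Cl is in period 3, group 17; Br is in period 4, group 17; Te is in period 5, group 16.
EN rises left→right (higher Z_eff, smaller atoms) and falls top→bottom (larger, more shielded atoms).
These span different periods and groups, so the two trends combine.
Te > Li: period and group pull opposite ways; the across-period shift dominates (2.10 vs 0.98).
Br > Te: both effects reinforce here, so Br is clearly the higher of the two.
Cl > Br: they share group 17; the group trend gives Cl the larger value.
For reference (Pauling): Li 0.98, Cl 3.16, Br 2.96, Te 2.10.
So from lowest to highest: Li < Te < Br < Cl.

Li < Te < Br < Cl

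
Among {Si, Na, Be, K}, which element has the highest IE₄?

Be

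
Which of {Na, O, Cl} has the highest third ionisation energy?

IE_3 is the cost of taking one more electron from the +2 cation: Na²⁺ is already 1 electron into the core; O²⁺ still has 4 valence electrons; Cl²⁺ still has 5 valence electrons.
Core electrons are held far more tightly than valence electrons, so Na tops the IE_3 order.
Valence configurations: O²⁺ [He]2s²2p², Cl²⁺ [Ne]3s²3p³.
Tabulated IE_3 (kJ/mol): Na 6910, O 5300, Cl 3822.
So the third ionization energies run Cl < O < Na.

Na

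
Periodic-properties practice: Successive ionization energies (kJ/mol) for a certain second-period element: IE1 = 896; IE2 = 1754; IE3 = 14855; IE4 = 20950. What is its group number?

Look for the largest jump between consecutive ionization energies: IE3/IE2 ≈ 8.5, far larger than any earlier ratio.
That jump marks the point where a core electron is being removed. So the atom has 2 valence electrons.
A main-group element with 2 valence electrons is in group 2.

Group 2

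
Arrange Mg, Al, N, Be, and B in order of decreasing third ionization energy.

After 2 electrons have been removed, what remains? Mg²⁺ is the bare [Ne] core; Al²⁺ still has 1 valence electron; N²⁺ still has 3 valence electrons; Be²⁺ is the bare [He] core; B²⁺ still has 1 valence electron.
Pulling an electron out of a noble-gas core costs far more than removing a remaining valence electron, so Mg and Be sit at the high end of IE_3.
Valence configurations: Al²⁺ [Ne]3s¹, N²⁺ [He]2s²2p¹, B²⁺ [He]2s¹.
Approximate IE_3 values (kJ/mol): Mg 7733, Al 2745, N 4578, Be 14849, B 3660.
Overall IE_3 order: Al < B < N < Mg < Be.

Be > Mg > N > B > Al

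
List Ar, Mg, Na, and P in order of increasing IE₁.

Na, Mg, P, Ar

Na is in period 3, group 1; Mg is in period 3, group 2; P is in period 3, group 15; Ar is in period 3, group 18.
IE₁ increases left→right with effective nuclear charge and decreases top→bottom as the valence shell moves farther out.
All lie in period 3, so first ionization energy increases left to right.
So from lowest to highest: Na < Mg < P < Ar.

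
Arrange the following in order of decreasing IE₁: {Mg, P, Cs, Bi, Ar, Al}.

Ar, P, Mg, Bi, Al, Cs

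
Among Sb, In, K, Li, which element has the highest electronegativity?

Li is in period 2, group 1; K is in period 4, group 1; In is in period 5, group 13; Sb is in period 5, group 15.
EN rises left→right (higher Z_eff, smaller atoms) and falls top→bottom (larger, more shielded atoms).
Neither a single period nor a single group — weigh both effects.
Li > K: Li sits above K in group 1, so the down-group effect alone puts Li higher.
In > Li: the two effects oppose for this pair; the across-period effect wins (1.78 vs 0.98).
Sb > In: both are in period 5; the period trend gives Sb the larger value.
For reference (Pauling): Li 0.98, K 0.82, In 1.78, Sb 2.05.
The highest electronegativity among these belongs to Sb.

Sb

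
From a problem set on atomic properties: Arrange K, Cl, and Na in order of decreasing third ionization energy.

Na > K > Cl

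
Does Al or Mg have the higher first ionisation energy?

Mg

Across a period the outer electron is held more tightly (higher IE₁); down a group it sits in a higher shell, more shielded, and comes off more easily.
All lie in period 3; the across-period trend (first ionization energy increases left to right) applies, with the exception below.
Note the exception: Mg has a higher first ionization energy than Al, contrary to the simple trend — Al's single 3p electron is easier to remove than one from Mg's filled 3s².
For reference (kJ/mol): Mg 738, Al 578.
So Mg has the higher first ionisation energy (Mg > Al).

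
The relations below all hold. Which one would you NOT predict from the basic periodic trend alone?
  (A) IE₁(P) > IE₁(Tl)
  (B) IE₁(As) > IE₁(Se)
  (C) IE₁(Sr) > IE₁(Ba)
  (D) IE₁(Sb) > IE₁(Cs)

(B)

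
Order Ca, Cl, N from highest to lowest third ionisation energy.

Ca, N, Cl

The third ionization energy removes an electron from the +2 ion. For each element: Ca²⁺ is the bare [Ar] core; Cl²⁺ still has 5 valence electrons; N²⁺ still has 3 valence electrons.
Pulling an electron out of a noble-gas core costs far more than removing a remaining valence electron, so Ca sits at the high end of IE_3.
Valence configurations: Cl²⁺ [Ne]3s²3p³, N²⁺ [He]2s²2p¹.
The numbers (kJ/mol): Ca 4912, Cl 3822, N 4578.
Putting it together, IE_3: Cl < N < Ca.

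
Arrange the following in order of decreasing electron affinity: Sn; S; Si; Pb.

EA tends to increase across a period and decrease down a group, though the pattern is less regular than for IE or radius.
Here both period and group differ, so the two effects have to be weighed against each other.
Sn > Pb: Sn sits above Pb in group 14, so the down-group effect alone puts Sn higher.
Si > Sn: Si sits above Sn in group 14, so the down-group effect alone puts Si higher.
S > Si: both are in period 3; the period trend gives S the larger value.
For reference (kJ/mol): Si 134, S 200, Sn 107, Pb 35.
So from highest to lowest: S > Si > Sn > Pb.

S, Si, Sn, Pb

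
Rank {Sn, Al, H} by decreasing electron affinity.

Sn > H > Al

H is in period 1, group 1; Al is in period 3, group 13; Sn is in period 5, group 14.
Electron affinity generally becomes more exothermic across a period toward the halogens and less exothermic down a group.
Neither a single period nor a single group — weigh both effects.
H > Al: period and group pull opposite ways; the down-group shift dominates (73 vs 42 kJ/mol).
Sn > H: the two effects oppose for this pair; the across-period effect wins (107 vs 73 kJ/mol).
Approximate values (kJ/mol): H 73, Al 42, Sn 107.
So from highest to lowest: Sn > H > Al.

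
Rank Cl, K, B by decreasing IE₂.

K, B, Cl

The second ionization energy removes an electron from the +1 ion. For each element: Cl⁺ still has 6 valence electrons; K⁺ is the bare [Ar] core; B⁺ still has 2 valence electrons.
Breaking into a closed-shell core is much more expensive than removing a leftover valence electron — K has the largest IE_2 here.
Valence configurations: Cl⁺ [Ne]3s²3p⁴, B⁺ [He]2s².
Tabulated IE_2 (kJ/mol): Cl 2298, K 3052, B 2427.
Putting it together, IE_2: Cl < B < K.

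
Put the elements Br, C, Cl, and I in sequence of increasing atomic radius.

C < Cl < Br < I

C is in period 2, group 14; Cl is in period 3, group 17; Br is in period 4, group 17; I is in period 5, group 17.
Across a period the added protons contract the valence shell; down a group each new principal shell makes the atom larger.
Here both period and group differ, so the two effects have to be weighed against each other.
Cl > C: the two effects oppose for this pair; the down-group effect wins (99 vs 75 pm).
Br > Cl: Br sits below Cl in group 17, so the down-group effect alone puts Br larger.
I > Br: I sits below Br in group 17, so the down-group effect alone puts I larger.
Approximate values (pm): C 75, Cl 99, Br 114, I 133.
So from smallest to largest: C < Cl < Br < I.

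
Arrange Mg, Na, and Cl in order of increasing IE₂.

Mg < Cl < Na

Consider each +1 ion: Mg⁺ still has 1 valence electron; Na⁺ is the bare [Ne] core; Cl⁺ still has 6 valence electrons.
Pulling an electron out of a noble-gas core costs far more than removing a remaining valence electron, so Na sits at the high end of IE_2.
Valence configurations: Mg⁺ [Ne]3s¹, Cl⁺ [Ne]3s²3p⁴.
Approximate IE_2 values (kJ/mol): Mg 1451, Na 4562, Cl 2298.
Overall IE_2 order: Mg < Cl < Na.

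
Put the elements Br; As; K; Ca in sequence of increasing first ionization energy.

K is in period 4, group 1; Ca is in period 4, group 2; As is in period 4, group 15; Br is in period 4, group 17.
Across a period the outer electron is held more tightly (higher IE₁); down a group it sits in a higher shell, more shielded, and comes off more easily.
All lie in period 4, so first ionization energy increases left to right.
So from lowest to highest: K < Ca < As < Br.

K, Ca, As, Br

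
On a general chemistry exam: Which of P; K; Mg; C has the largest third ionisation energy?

Consider each +2 ion: P²⁺ still has 3 valence electrons; K²⁺ is already 1 electron into the core; Mg²⁺ is the bare [Ne] core; C²⁺ still has 2 valence electrons.
Usually core removal costs more than valence removal, but here the competition is close: a tightly held n=2 valence electron can cost more to remove than an n=3 core electron, so the actual values have to decide it.
Valence configurations: P²⁺ [Ne]3s²3p¹, C²⁺ [He]2s².
The numbers (kJ/mol): P 2914, K 4420, Mg 7733, C 4620.
So the third ionization energies run P < K < C < Mg.

Mg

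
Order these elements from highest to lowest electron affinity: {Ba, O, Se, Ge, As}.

Se, O, Ge, As, Ba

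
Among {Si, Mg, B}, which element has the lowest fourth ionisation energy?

Si

After 3 electrons have been removed, what remains? Si³⁺ still has 1 valence electron; Mg³⁺ is already 1 electron into the core; B³⁺ is the bare [He] core.
Core electrons are held far more tightly than valence electrons, so Mg and B top the IE_4 order.
The numbers (kJ/mol): Si 4356, Mg 10543, B 25026.
Overall IE_4 order: Si < Mg < B.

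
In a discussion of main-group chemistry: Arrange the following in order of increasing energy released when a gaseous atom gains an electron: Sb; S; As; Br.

As < Sb < S < Br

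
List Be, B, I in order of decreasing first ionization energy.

Be is in period 2, group 2; B is in period 2, group 13; I is in period 5, group 17.
First ionization energy rises across a period (greater Z_eff holds electrons more tightly) and falls down a group (valence electrons are farther from the nucleus).
These span different periods and groups, so the two trends combine.
Be > B: this pair runs against the simple trend — see the exception note.
I > Be: the two effects oppose for this pair; the across-period effect wins (1008 vs 900 kJ/mol).
Note the exception: Be has a higher first ionization energy than B, contrary to the simple trend — removing B's lone 2p electron is easier than breaking Be's filled 2s².
Approximate values (kJ/mol): Be 900, B 801, I 1008.
So from highest to lowest: I > Be > B.

I > Be > B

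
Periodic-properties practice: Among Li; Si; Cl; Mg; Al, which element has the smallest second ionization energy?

After 1 electron has been removed, what remains? Li⁺ is the bare [He] core; Si⁺ still has 3 valence electrons; Cl⁺ still has 6 valence electrons; Mg⁺ still has 1 valence electron; Al⁺ still has 2 valence electrons.
Pulling an electron out of a noble-gas core costs far more than removing a remaining valence electron, so Li sits at the high end of IE_2.
Valence configurations: Si⁺ [Ne]3s²3p¹, Cl⁺ [Ne]3s²3p⁴, Mg⁺ [Ne]3s¹, Al⁺ [Ne]3s².
Si⁺ loses a lone 3p electron whereas Al⁺ must break into a filled 3s² pair, so IE_2(Al) > IE_2(Si) even though Si has the higher nuclear charge.
The numbers (kJ/mol): Li 7298, Si 1577, Cl 2298, Mg 1451, Al 1817.
Hence IE_2: Mg < Si < Al < Cl < Li.

Mg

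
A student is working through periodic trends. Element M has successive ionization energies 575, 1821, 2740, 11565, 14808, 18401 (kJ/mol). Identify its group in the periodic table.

Group 13

Look for the largest jump between consecutive ionization energies: IE4/IE3 ≈ 4.2, far larger than any earlier ratio.
That jump marks the point where a core electron is being removed. So the atom has 3 valence electrons.
A main-group element with 3 valence electrons is in group 13.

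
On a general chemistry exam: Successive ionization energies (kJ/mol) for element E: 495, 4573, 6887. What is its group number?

Group 1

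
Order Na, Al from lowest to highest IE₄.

Na < Al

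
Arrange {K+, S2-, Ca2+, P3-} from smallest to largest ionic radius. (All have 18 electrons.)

Ca2+, K+, S2-, P3-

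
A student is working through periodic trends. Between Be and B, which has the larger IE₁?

Be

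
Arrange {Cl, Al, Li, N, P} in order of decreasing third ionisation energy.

Consider each +2 ion: Cl²⁺ still has 5 valence electrons; Al²⁺ still has 1 valence electron; Li²⁺ is already 1 electron into the core; N²⁺ still has 3 valence electrons; P²⁺ still has 3 valence electrons.
Breaking into a closed-shell core is much more expensive than removing a leftover valence electron — Li has the largest IE_3 here.
Valence configurations: Cl²⁺ [Ne]3s²3p³, Al²⁺ [Ne]3s¹, N²⁺ [He]2s²2p¹, P²⁺ [Ne]3s²3p¹.
The numbers (kJ/mol): Cl 3822, Al 2745, Li 11815, N 4578, P 2914.
Hence IE_3: Al < P < Cl < N < Li.

Li > N > Cl > P > Al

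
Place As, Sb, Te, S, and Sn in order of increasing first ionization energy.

Sn, Sb, Te, As, S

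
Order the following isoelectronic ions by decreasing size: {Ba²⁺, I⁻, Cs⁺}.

I⁻, Cs⁺, Ba²⁺

All of these have 54 electrons, so size is governed by nuclear charge alone: the more protons, the stronger the pull on the same electron cloud, and the smaller the ion.
Nuclear charges: Ba²⁺ (Z=56), Cs⁺ (Z=55), I⁻ (Z=53).
Largest to smallest: I⁻ > Cs⁺ > Ba²⁺.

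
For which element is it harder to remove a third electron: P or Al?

P

Consider each +2 ion: P²⁺ still has 3 valence electrons; Al²⁺ still has 1 valence electron.
All are still removing valence electrons, so compare the +2 ions as you would atoms: IE_3 generally rises across a period (higher Z_eff) and falls down a group (larger shell), subject to the usual subshell exceptions.
Valence configurations: P²⁺ [Ne]3s²3p¹, Al²⁺ [Ne]3s¹.
Tabulated IE_3 (kJ/mol): P 2914, Al 2745.
Putting it together, IE_3: Al < P.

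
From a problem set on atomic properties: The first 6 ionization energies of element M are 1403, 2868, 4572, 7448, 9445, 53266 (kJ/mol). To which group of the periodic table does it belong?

Look for the largest jump between consecutive ionization energies: IE6/IE5 ≈ 5.6, far larger than any earlier ratio.
That jump marks the point where a core electron is being removed. So the atom has 5 valence electrons.
A main-group element with 5 valence electrons is in group 15.

Group 15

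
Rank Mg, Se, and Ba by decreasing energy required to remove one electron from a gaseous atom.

Se, Mg, Ba

Mg is in period 3, group 2; Se is in period 4, group 16; Ba is in period 6, group 2.
IE₁ increases left→right with effective nuclear charge and decreases top→bottom as the valence shell moves farther out.
Neither a single period nor a single group — weigh both effects.
Mg > Ba: Mg sits above Ba in group 2, so the down-group effect alone puts Mg higher.
Se > Mg: the two effects oppose for this pair; the across-period effect wins (941 vs 738 kJ/mol).
For reference (kJ/mol): Mg 738, Se 941, Ba 503.
So from highest to lowest: Se > Mg > Ba.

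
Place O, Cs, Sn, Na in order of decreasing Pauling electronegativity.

Electronegativity increases across a period and decreases down a group, tracking effective nuclear charge and atomic size.
Neither a single period nor a single group — weigh both effects.
Na > Cs: they share group 1; the group trend gives Na the larger value.
Sn > Na: the two effects oppose for this pair; the across-period effect wins (1.96 vs 0.93).
O > Sn: relative to Sn, both the across-period and down-group shifts push O's electronegativity up.
Tabulated electronegativity (Pauling): O 3.44, Na 0.93, Sn 1.96, Cs 0.79.
So from highest to lowest: O > Sn > Na > Cs.

O, Sn, Na, Cs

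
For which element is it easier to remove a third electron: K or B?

After 2 electrons have been removed, what remains? K²⁺ is already 1 electron into the core; B²⁺ still has 1 valence electron.
Pulling an electron out of a noble-gas core costs far more than removing a remaining valence electron, so K sits at the high end of IE_3.
The numbers (kJ/mol): K 4420, B 3660.
So the third ionization energies run B < K.

B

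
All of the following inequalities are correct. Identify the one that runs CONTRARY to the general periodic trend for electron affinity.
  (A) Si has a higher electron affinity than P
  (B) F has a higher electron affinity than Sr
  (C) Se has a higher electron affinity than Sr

(A)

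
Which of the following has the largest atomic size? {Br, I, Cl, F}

F is in period 2, group 17; Cl is in period 3, group 17; Br is in period 4, group 17; I is in period 5, group 17.
Atomic radius shrinks across a period as nuclear charge pulls the same shell inward, and grows down a group as new shells are added.
All are in group 17, so atomic radius increases down the group.
The largest atomic size among these belongs to I.

I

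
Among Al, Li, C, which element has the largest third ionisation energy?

Consider each +2 ion: Al²⁺ still has 1 valence electron; Li²⁺ is already 1 electron into the core; C²⁺ still has 2 valence electrons.
Breaking into a closed-shell core is much more expensive than removing a leftover valence electron — Li has the largest IE_3 here.
Valence configurations: Al²⁺ [Ne]3s¹, C²⁺ [He]2s².
Approximate IE_3 values (kJ/mol): Al 2745, Li 11815, C 4620.
Putting it together, IE_3: Al < C < Li.

Li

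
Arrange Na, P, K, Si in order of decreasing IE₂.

IE_2 is the cost of taking one more electron from the +1 cation: Na⁺ is the bare [Ne] core; P⁺ still has 4 valence electrons; K⁺ is the bare [Ar] core; Si⁺ still has 3 valence electrons.
Breaking into a closed-shell core is much more expensive than removing a leftover valence electron — K and Na have the largest IE_2 here.
Valence configurations: P⁺ [Ne]3s²3p², Si⁺ [Ne]3s²3p¹.
Tabulated IE_2 (kJ/mol): Na 4562, P 1907, K 3052, Si 1577.
Overall IE_2 order: Si < P < K < Na.

Na, K, P, Si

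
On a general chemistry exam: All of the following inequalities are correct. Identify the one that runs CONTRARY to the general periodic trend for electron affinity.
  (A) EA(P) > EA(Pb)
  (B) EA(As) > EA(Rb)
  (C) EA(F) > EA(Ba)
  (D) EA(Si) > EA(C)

(D)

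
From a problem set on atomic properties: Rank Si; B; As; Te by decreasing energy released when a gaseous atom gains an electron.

Te > Si > As > B

Adding an electron releases more energy for atoms nearer the top right (short of the noble gases).
A diagonal step moves right (one effect) and down (the opposite effect) at once.
As > B: period and group pull opposite ways; the across-period shift dominates (78 vs 27 kJ/mol).
Si > As: the two effects oppose for this pair; the down-group effect wins (134 vs 78 kJ/mol).
Te > Si: period and group pull opposite ways; the across-period shift dominates (190 vs 134 kJ/mol).
Approximate values (kJ/mol): B 27, Si 134, As 78, Te 190.
So from highest to lowest: Te > Si > As > B.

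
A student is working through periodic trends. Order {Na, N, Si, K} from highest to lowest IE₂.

Na > K > N > Si

The second ionization energy removes an electron from the +1 ion. For each element: Na⁺ is the bare [Ne] core; N⁺ still has 4 valence electrons; Si⁺ still has 3 valence electrons; K⁺ is the bare [Ar] core.
Breaking into a closed-shell core is much more expensive than removing a leftover valence electron — K and Na have the largest IE_2 here.
Valence configurations: N⁺ [He]2s²2p², Si⁺ [Ne]3s²3p¹.
The numbers (kJ/mol): Na 4562, N 2856, Si 1577, K 3052.
Putting it together, IE_2: Si < N < K < Na.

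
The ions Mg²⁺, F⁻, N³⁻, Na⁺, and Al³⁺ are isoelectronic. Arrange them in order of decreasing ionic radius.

N³⁻ > F⁻ > Na⁺ > Mg²⁺ > Al³⁺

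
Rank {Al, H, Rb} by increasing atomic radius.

H is in period 1, group 1; Al is in period 3, group 13; Rb is in period 5, group 1.
Across a period the added protons contract the valence shell; down a group each new principal shell makes the atom larger.
Here both period and group differ, so the two effects have to be weighed against each other.
Al > H: the two effects oppose for this pair; the down-group effect wins (126 vs 32 pm).
Rb > Al: relative to Al, both the across-period and down-group shifts push Rb's atomic radius up.
Tabulated atomic radius (pm): H 32, Al 126, Rb 210.
So from smallest to largest: H < Al < Rb.

H < Al < Rb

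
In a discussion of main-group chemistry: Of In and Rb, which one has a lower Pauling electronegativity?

Rb is in period 5, group 1; In is in period 5, group 13.
Electronegativity increases across a period and decreases down a group, tracking effective nuclear charge and atomic size.
All lie in period 5, so electronegativity increases left to right.
So Rb has the lower Pauling electronegativity (Rb < In).

Rb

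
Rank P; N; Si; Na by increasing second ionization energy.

The second ionization energy removes an electron from the +1 ion. For each element: P⁺ still has 4 valence electrons; N⁺ still has 4 valence electrons; Si⁺ still has 3 valence electrons; Na⁺ is the bare [Ne] core.
Breaking into a closed-shell core is much more expensive than removing a leftover valence electron — Na has the largest IE_2 here.
Valence configurations: P⁺ [Ne]3s²3p², N⁺ [He]2s²2p², Si⁺ [Ne]3s²3p¹.
The numbers (kJ/mol): P 1907, N 2856, Si 1577, Na 4562.
So the second ionization energies run Si < P < N < Na.

Si < P < N < Na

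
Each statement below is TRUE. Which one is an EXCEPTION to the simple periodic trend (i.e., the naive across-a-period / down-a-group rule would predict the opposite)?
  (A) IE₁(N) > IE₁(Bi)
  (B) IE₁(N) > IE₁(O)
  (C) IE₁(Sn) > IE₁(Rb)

(B)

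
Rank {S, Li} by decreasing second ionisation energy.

Li > S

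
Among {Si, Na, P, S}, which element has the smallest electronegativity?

Na is in period 3, group 1; Si is in period 3, group 14; P is in period 3, group 15; S is in period 3, group 16.
EN rises left→right (higher Z_eff, smaller atoms) and falls top→bottom (larger, more shielded atoms).
All lie in period 3, so electronegativity increases left to right.
The smallest electronegativity among these belongs to Na.

Na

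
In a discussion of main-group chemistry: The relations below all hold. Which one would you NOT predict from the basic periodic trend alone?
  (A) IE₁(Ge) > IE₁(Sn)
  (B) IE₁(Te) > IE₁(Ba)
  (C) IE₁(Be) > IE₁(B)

(C)

The general trend: first ionization energy increases across a period and decreases down a group.
(A) Ge (period 4, group 14) vs Sn (period 5, group 14): the stated order agrees with the simple trend.
(B) Te (period 5, group 16) vs Ba (period 6, group 2): the stated order agrees with the simple trend.
(C) Be (period 2, group 2) vs B (period 2, group 13): the stated order contradicts the simple trend.
The exception is (C): removing B's lone 2p electron is easier than breaking Be's filled 2s².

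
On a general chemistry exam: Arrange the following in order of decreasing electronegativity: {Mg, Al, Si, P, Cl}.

Mg is in period 3, group 2; Al is in period 3, group 13; Si is in period 3, group 14; P is in period 3, group 15; Cl is in period 3, group 17.
Atoms toward the upper right of the periodic table pull bonding electrons most strongly.
All lie in period 3, so electronegativity increases left to right.
So from highest to lowest: Cl > P > Si > Al > Mg.

Cl > P > Si > Al > Mg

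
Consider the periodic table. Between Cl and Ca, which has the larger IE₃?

Consider each +2 ion: Cl²⁺ still has 5 valence electrons; Ca²⁺ is the bare [Ar] core.
Pulling an electron out of a noble-gas core costs far more than removing a remaining valence electron, so Ca sits at the high end of IE_3.
Approximate IE_3 values (kJ/mol): Cl 3822, Ca 4912.
Overall IE_3 order: Cl < Ca.

Ca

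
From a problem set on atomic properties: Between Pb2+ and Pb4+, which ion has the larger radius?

Pb2+

Both ions have Z = 82 protons, but Pb4+ has lost more electrons, so its remaining electrons feel a larger effective nuclear charge per electron and are pulled in more tightly.
Higher positive charge → smaller ion, so Pb2+ > Pb4+.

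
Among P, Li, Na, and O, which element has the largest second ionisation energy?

The second ionization energy removes an electron from the +1 ion. For each element: P⁺ still has 4 valence electrons; Li⁺ is the bare [He] core; Na⁺ is the bare [Ne] core; O⁺ still has 5 valence electrons.
Pulling an electron out of a noble-gas core costs far more than removing a remaining valence electron, so Na and Li sit at the high end of IE_2.
Valence configurations: P⁺ [Ne]3s²3p², O⁺ [He]2s²2p³.
Tabulated IE_2 (kJ/mol): P 1907, Li 7298, Na 4562, O 3388.
So the second ionization energies run P < O < Na < Li.

Li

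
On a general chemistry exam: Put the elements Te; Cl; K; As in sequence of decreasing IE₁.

Cl is in period 3, group 17; K is in period 4, group 1; As is in period 4, group 15; Te is in period 5, group 16.
Removing the outermost electron gets harder across a period and easier down a group.
These span different periods and groups, so the two trends combine.
Te > K: the two effects oppose for this pair; the across-period effect wins (869 vs 419 kJ/mol).
As > Te: the two effects oppose for this pair; the down-group effect wins (947 vs 869 kJ/mol).
Cl > As: both effects reinforce here, so Cl is clearly the higher of the two.
For reference (kJ/mol): Cl 1251, K 419, As 947, Te 869.
So from highest to lowest: Cl > As > Te > K.

Cl > As > Te > K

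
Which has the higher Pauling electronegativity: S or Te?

S

S is in period 3, group 16; Te is in period 5, group 16.
Smaller atoms with higher effective nuclear charge are more electronegative.
All are in group 16, so electronegativity increases up the group.
So S has the higher Pauling electronegativity (S > Te).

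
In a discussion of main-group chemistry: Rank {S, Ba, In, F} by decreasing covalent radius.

F is in period 2, group 17; S is in period 3, group 16; In is in period 5, group 13; Ba is in period 6, group 2.
Atomic radius shrinks across a period as nuclear charge pulls the same shell inward, and grows down a group as new shells are added.
These span different periods and groups, so the two trends combine.
S > F: relative to F, both the across-period and down-group shifts push S's atomic radius up.
In > S: both effects reinforce here, so In is clearly the larger of the two.
Ba > In: both effects reinforce here, so Ba is clearly the larger of the two.
For reference (pm): F 64, S 103, In 142, Ba 196.
So from largest to smallest: Ba > In > S > F.

Ba, In, S, F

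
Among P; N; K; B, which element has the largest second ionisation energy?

K

After 1 electron has been removed, what remains? P⁺ still has 4 valence electrons; N⁺ still has 4 valence electrons; K⁺ is the bare [Ar] core; B⁺ still has 2 valence electrons.
Breaking into a closed-shell core is much more expensive than removing a leftover valence electron — K has the largest IE_2 here.
Valence configurations: P⁺ [Ne]3s²3p², N⁺ [He]2s²2p², B⁺ [He]2s².
The numbers (kJ/mol): P 1907, N 2856, K 3052, B 2427.
Overall IE_2 order: P < B < N < K.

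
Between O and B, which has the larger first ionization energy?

O

B is in period 2, group 13; O is in period 2, group 16.
Removing the outermost electron gets harder across a period and easier down a group.
All lie in period 2, so first ionization energy increases left to right.
So O has the larger first ionization energy (O > B).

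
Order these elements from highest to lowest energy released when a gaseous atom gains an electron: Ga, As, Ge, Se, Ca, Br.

Br, Se, Ge, As, Ga, Ca

Ca is in period 4, group 2; Ga is in period 4, group 13; Ge is in period 4, group 14; As is in period 4, group 15; Se is in period 4, group 16; Br is in period 4, group 17.
EA tends to increase across a period and decrease down a group, though the pattern is less regular than for IE or radius.
All lie in period 4; the across-period trend (electron affinity increases left to right) applies, with the exception below.
Note the exception: Ge has a higher electron affinity than As, contrary to the simple trend — adding an electron to As's half-filled 4p³ is unfavourable, so Ge (4p²) has the more exothermic EA.
For reference (kJ/mol): Ca 2, Ga 29, Ge 119, As 78, Se 195, Br 325.
So from highest to lowest: Br > Se > Ge > As > Ga > Ca.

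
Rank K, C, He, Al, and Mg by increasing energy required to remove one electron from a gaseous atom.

K < Al < Mg < C < He

Removing the outermost electron gets harder across a period and easier down a group.
Neither a single period nor a single group — weigh both effects.
Al > K: relative to K, both the across-period and down-group shifts push Al's first ionization energy up.
Mg > Al: this pair runs against the simple trend — see the exception note.
C > Mg: both effects reinforce here, so C is clearly the higher of the two.
He > C: both effects reinforce here, so He is clearly the higher of the two.
Note the exception: Mg has a higher first ionization energy than Al, contrary to the simple trend — Al's single 3p electron is easier to remove than one from Mg's filled 3s².
For reference (kJ/mol): He 2372, C 1086, Mg 738, Al 578, K 419.
So from lowest to highest: K < Al < Mg < C < He.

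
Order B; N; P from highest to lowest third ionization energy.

The third ionization energy removes an electron from the +2 ion. For each element: B²⁺ still has 1 valence electron; N²⁺ still has 3 valence electrons; P²⁺ still has 3 valence electrons.
All are still removing valence electrons, so compare the +2 ions as you would atoms: IE_3 generally rises across a period (higher Z_eff) and falls down a group (larger shell), subject to the usual subshell exceptions.
Valence configurations: B²⁺ [He]2s¹, N²⁺ [He]2s²2p¹, P²⁺ [Ne]3s²3p¹.
Tabulated IE_3 (kJ/mol): B 3660, N 4578, P 2914.
Hence IE_3: P < B < N.

N > B > P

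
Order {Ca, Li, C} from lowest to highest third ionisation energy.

C < Ca < Li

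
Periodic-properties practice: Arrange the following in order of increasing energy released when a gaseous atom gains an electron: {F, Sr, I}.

Sr < I < F

F is in period 2, group 17; Sr is in period 5, group 2; I is in period 5, group 17.
Atoms with high Z_eff and room in the valence shell (especially the halogens) have the most exothermic electron affinities.
Neither a single period nor a single group — weigh both effects.
I > Sr: both are in period 5; the period trend gives I the larger value.
F > I: F sits above I in group 17, so the down-group effect alone puts F higher.
Approximate values (kJ/mol): F 328, Sr 5, I 295.
So from lowest to highest: Sr < I < F.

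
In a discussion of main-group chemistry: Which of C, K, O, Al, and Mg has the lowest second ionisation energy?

Mg

After 1 electron has been removed, what remains? C⁺ still has 3 valence electrons; K⁺ is the bare [Ar] core; O⁺ still has 5 valence electrons; Al⁺ still has 2 valence electrons; Mg⁺ still has 1 valence electron.
Usually core removal costs more than valence removal, but here the competition is close: a tightly held n=2 valence electron can cost more to remove than an n=3 core electron, so the actual values have to decide it.
Valence configurations: C⁺ [He]2s²2p¹, O⁺ [He]2s²2p³, Al⁺ [Ne]3s², Mg⁺ [Ne]3s¹.
The numbers (kJ/mol): C 2353, K 3052, O 3388, Al 1817, Mg 1451.
Overall IE_2 order: Mg < Al < C < K < O.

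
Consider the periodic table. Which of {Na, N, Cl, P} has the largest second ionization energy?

After 1 electron has been removed, what remains? Na⁺ is the bare [Ne] core; N⁺ still has 4 valence electrons; Cl⁺ still has 6 valence electrons; P⁺ still has 4 valence electrons.
Pulling an electron out of a noble-gas core costs far more than removing a remaining valence electron, so Na sits at the high end of IE_2.
Valence configurations: N⁺ [He]2s²2p², Cl⁺ [Ne]3s²3p⁴, P⁺ [Ne]3s²3p².
Tabulated IE_2 (kJ/mol): Na 4562, N 2856, Cl 2298, P 1907.
So the second ionization energies run P < Cl < N < Na.

Na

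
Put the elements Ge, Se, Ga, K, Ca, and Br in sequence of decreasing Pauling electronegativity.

Br > Se > Ge > Ga > Ca > K

K is in period 4, group 1; Ca is in period 4, group 2; Ga is in period 4, group 13; Ge is in period 4, group 14; Se is in period 4, group 16; Br is in period 4, group 17.
EN rises left→right (higher Z_eff, smaller atoms) and falls top→bottom (larger, more shielded atoms).
All lie in period 4, so electronegativity increases left to right.
So from highest to lowest: Br > Se > Ge > Ga > Ca > K.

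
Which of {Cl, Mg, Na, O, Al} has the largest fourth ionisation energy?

Al

After 3 electrons have been removed, what remains? Cl³⁺ still has 4 valence electrons; Mg³⁺ is already 1 electron into the core; Na³⁺ is already 2 electrons into the core; O³⁺ still has 3 valence electrons; Al³⁺ is the bare [Ne] core.
Breaking into a closed-shell core is much more expensive than removing a leftover valence electron — Na, Mg and Al have the largest IE_4 here.
Valence configurations: Cl³⁺ [Ne]3s²3p², O³⁺ [He]2s²2p¹.
Approximate IE_4 values (kJ/mol): Cl 5159, Mg 10543, Na 9543, O 7469, Al 11577.
Overall IE_4 order: Cl < O < Na < Mg < Al.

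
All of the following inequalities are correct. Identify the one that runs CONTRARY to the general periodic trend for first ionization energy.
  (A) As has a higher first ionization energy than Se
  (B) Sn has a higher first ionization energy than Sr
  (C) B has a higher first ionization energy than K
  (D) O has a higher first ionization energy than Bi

The general trend: first ionization energy increases across a period and decreases down a group.
(A) As (period 4, group 15) vs Se (period 4, group 16): the stated order contradicts the simple trend.
(B) Sn (period 5, group 14) vs Sr (period 5, group 2): the stated order agrees with the simple trend.
(C) B (period 2, group 13) vs K (period 4, group 1): the stated order agrees with the simple trend.
(D) O (period 2, group 16) vs Bi (period 6, group 15): the stated order agrees with the simple trend.
The exception is (A): Se (4p⁴) ionizes more easily than half-filled As (4p³).

(A)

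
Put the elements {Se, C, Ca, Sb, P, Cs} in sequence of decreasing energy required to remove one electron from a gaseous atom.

C > P > Se > Sb > Ca > Cs

First ionization energy rises across a period (greater Z_eff holds electrons more tightly) and falls down a group (valence electrons are farther from the nucleus).
Here both period and group differ, so the two effects have to be weighed against each other.
Ca > Cs: both effects reinforce here, so Ca is clearly the higher of the two.
Sb > Ca: period and group pull opposite ways; the across-period shift dominates (831 vs 590 kJ/mol).
Se > Sb: relative to Sb, both the across-period and down-group shifts push Se's first ionization energy up.
P > Se: the two effects oppose for this pair; the down-group effect wins (1012 vs 941 kJ/mol).
C > P: period and group pull opposite ways; the down-group shift dominates (1086 vs 1012 kJ/mol).
For reference (kJ/mol): C 1086, P 1012, Ca 590, Se 941, Sb 831, Cs 376.
So from highest to lowest: C > P > Se > Sb > Ca > Cs.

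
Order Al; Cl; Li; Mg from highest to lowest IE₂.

After 1 electron has been removed, what remains? Al⁺ still has 2 valence electrons; Cl⁺ still has 6 valence electrons; Li⁺ is the bare [He] core; Mg⁺ still has 1 valence electron.
Breaking into a closed-shell core is much more expensive than removing a leftover valence electron — Li has the largest IE_2 here.
Valence configurations: Al⁺ [Ne]3s², Cl⁺ [Ne]3s²3p⁴, Mg⁺ [Ne]3s¹.
Tabulated IE_2 (kJ/mol): Al 1817, Cl 2298, Li 7298, Mg 1451.
Putting it together, IE_2: Mg < Al < Cl < Li.

Li, Cl, Al, Mg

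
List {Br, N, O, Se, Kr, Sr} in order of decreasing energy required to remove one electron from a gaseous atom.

N, Kr, O, Br, Se, Sr

N is in period 2, group 15; O is in period 2, group 16; Se is in period 4, group 16; Br is in period 4, group 17; Kr is in period 4, group 18; Sr is in period 5, group 2.
First ionization energy rises across a period (greater Z_eff holds electrons more tightly) and falls down a group (valence electrons are farther from the nucleus).
These span different periods and groups, so the two trends combine.
Se > Sr: relative to Sr, both the across-period and down-group shifts push Se's first ionization energy up.
Br > Se: both are in period 4; the period trend gives Br the larger value.
O > Br: period and group pull opposite ways; the down-group shift dominates (1314 vs 1140 kJ/mol).
Kr > O: the two effects oppose for this pair; the across-period effect wins (1351 vs 1314 kJ/mol).
N > Kr: the two effects oppose for this pair; the down-group effect wins (1402 vs 1351 kJ/mol).
Note the exception: N has a higher first ionization energy than O, contrary to the simple trend — pairing an electron in O's 2p⁴ costs repulsion energy, so O ionizes more easily than half-filled N (2p³).
For reference (kJ/mol): N 1402, O 1314, Se 941, Br 1140, Kr 1351, Sr 550.
So from highest to lowest: N > Kr > O > Br > Se > Sr.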